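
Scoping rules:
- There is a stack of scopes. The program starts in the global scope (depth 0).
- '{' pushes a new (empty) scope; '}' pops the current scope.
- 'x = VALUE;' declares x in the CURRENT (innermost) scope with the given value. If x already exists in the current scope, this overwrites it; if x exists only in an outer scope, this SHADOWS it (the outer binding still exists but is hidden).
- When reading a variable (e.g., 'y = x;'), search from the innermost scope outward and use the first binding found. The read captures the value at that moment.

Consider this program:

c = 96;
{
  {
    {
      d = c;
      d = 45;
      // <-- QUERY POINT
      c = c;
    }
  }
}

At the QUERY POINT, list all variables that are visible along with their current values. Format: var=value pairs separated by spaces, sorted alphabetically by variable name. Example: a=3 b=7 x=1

Step 1: declare c=96 at depth 0
Step 2: enter scope (depth=1)
Step 3: enter scope (depth=2)
Step 4: enter scope (depth=3)
Step 5: declare d=(read c)=96 at depth 3
Step 6: declare d=45 at depth 3
Visible at query point: c=96 d=45

Answer: c=96 d=45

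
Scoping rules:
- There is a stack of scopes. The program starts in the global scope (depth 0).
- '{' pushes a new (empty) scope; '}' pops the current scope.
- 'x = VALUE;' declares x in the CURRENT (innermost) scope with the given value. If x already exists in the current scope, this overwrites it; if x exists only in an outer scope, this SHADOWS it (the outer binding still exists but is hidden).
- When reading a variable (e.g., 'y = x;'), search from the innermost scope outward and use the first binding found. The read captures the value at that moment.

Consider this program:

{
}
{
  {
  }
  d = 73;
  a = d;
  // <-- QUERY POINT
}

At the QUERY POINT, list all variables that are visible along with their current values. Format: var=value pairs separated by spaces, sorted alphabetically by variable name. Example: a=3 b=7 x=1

Answer: a=73 d=73

Derivation:
Step 1: enter scope (depth=1)
Step 2: exit scope (depth=0)
Step 3: enter scope (depth=1)
Step 4: enter scope (depth=2)
Step 5: exit scope (depth=1)
Step 6: declare d=73 at depth 1
Step 7: declare a=(read d)=73 at depth 1
Visible at query point: a=73 d=73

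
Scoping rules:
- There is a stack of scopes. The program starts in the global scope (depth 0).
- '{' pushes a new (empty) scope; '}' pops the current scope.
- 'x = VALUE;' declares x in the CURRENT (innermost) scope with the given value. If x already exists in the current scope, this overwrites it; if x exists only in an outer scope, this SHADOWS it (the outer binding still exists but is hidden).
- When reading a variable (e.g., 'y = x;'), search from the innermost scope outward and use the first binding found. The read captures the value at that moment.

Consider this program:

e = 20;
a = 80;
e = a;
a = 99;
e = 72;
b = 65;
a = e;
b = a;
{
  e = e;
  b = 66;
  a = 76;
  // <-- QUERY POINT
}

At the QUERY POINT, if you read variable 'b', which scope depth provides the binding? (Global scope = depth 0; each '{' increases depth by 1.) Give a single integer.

Step 1: declare e=20 at depth 0
Step 2: declare a=80 at depth 0
Step 3: declare e=(read a)=80 at depth 0
Step 4: declare a=99 at depth 0
Step 5: declare e=72 at depth 0
Step 6: declare b=65 at depth 0
Step 7: declare a=(read e)=72 at depth 0
Step 8: declare b=(read a)=72 at depth 0
Step 9: enter scope (depth=1)
Step 10: declare e=(read e)=72 at depth 1
Step 11: declare b=66 at depth 1
Step 12: declare a=76 at depth 1
Visible at query point: a=76 b=66 e=72

Answer: 1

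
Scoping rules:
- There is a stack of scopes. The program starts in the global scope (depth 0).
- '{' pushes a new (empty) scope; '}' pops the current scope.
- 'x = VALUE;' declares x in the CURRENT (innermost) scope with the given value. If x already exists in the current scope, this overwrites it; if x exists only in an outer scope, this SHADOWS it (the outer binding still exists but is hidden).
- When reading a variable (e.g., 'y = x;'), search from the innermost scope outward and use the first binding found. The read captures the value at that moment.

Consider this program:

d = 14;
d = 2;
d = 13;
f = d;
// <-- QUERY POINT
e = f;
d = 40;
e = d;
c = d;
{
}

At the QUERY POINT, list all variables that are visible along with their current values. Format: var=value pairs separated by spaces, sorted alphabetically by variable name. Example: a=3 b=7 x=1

Answer: d=13 f=13

Derivation:
Step 1: declare d=14 at depth 0
Step 2: declare d=2 at depth 0
Step 3: declare d=13 at depth 0
Step 4: declare f=(read d)=13 at depth 0
Visible at query point: d=13 f=13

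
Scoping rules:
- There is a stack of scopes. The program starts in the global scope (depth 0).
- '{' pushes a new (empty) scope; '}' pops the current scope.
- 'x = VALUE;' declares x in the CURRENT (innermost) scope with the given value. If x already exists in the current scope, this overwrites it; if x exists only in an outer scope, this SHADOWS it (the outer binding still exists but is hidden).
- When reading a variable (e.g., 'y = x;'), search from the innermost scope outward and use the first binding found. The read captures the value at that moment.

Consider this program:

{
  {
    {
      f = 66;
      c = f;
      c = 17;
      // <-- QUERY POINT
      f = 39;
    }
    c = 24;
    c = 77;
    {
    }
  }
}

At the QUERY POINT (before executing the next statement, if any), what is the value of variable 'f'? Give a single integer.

Answer: 66

Derivation:
Step 1: enter scope (depth=1)
Step 2: enter scope (depth=2)
Step 3: enter scope (depth=3)
Step 4: declare f=66 at depth 3
Step 5: declare c=(read f)=66 at depth 3
Step 6: declare c=17 at depth 3
Visible at query point: c=17 f=66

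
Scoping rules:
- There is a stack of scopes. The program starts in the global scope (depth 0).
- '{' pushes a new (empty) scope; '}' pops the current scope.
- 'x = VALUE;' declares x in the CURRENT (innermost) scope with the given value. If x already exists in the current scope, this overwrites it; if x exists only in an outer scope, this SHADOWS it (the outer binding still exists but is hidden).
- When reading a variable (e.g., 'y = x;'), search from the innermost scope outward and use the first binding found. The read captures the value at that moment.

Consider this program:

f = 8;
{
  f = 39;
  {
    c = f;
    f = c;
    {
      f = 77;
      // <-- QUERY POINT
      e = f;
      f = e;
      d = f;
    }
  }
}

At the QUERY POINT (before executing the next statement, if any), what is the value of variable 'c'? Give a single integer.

Answer: 39

Derivation:
Step 1: declare f=8 at depth 0
Step 2: enter scope (depth=1)
Step 3: declare f=39 at depth 1
Step 4: enter scope (depth=2)
Step 5: declare c=(read f)=39 at depth 2
Step 6: declare f=(read c)=39 at depth 2
Step 7: enter scope (depth=3)
Step 8: declare f=77 at depth 3
Visible at query point: c=39 f=77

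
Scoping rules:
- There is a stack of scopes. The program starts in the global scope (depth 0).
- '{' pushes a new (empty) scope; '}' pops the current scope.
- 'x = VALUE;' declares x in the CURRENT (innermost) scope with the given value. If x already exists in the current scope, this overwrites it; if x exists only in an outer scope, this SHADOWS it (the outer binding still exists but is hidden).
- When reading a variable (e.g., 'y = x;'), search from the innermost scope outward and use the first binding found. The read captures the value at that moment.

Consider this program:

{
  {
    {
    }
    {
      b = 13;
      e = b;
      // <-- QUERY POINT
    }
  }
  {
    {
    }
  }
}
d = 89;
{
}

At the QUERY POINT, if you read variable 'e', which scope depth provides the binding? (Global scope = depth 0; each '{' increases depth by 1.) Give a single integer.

Step 1: enter scope (depth=1)
Step 2: enter scope (depth=2)
Step 3: enter scope (depth=3)
Step 4: exit scope (depth=2)
Step 5: enter scope (depth=3)
Step 6: declare b=13 at depth 3
Step 7: declare e=(read b)=13 at depth 3
Visible at query point: b=13 e=13

Answer: 3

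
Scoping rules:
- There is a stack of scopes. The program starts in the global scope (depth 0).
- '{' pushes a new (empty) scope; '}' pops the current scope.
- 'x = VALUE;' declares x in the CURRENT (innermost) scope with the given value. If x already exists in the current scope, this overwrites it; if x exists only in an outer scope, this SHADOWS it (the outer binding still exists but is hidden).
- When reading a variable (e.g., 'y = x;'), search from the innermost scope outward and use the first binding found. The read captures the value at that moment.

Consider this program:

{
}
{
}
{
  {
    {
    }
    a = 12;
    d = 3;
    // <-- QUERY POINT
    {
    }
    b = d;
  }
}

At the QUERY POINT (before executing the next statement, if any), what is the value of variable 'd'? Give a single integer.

Answer: 3

Derivation:
Step 1: enter scope (depth=1)
Step 2: exit scope (depth=0)
Step 3: enter scope (depth=1)
Step 4: exit scope (depth=0)
Step 5: enter scope (depth=1)
Step 6: enter scope (depth=2)
Step 7: enter scope (depth=3)
Step 8: exit scope (depth=2)
Step 9: declare a=12 at depth 2
Step 10: declare d=3 at depth 2
Visible at query point: a=12 d=3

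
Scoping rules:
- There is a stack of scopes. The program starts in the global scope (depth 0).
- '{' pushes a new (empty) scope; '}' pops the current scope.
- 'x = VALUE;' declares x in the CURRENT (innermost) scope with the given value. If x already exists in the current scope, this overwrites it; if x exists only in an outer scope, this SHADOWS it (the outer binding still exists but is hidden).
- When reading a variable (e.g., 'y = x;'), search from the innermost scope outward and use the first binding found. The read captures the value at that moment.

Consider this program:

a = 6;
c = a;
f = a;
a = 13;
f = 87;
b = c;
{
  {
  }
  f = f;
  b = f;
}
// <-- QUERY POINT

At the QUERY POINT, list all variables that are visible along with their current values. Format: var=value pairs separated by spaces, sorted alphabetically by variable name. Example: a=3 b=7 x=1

Answer: a=13 b=6 c=6 f=87

Derivation:
Step 1: declare a=6 at depth 0
Step 2: declare c=(read a)=6 at depth 0
Step 3: declare f=(read a)=6 at depth 0
Step 4: declare a=13 at depth 0
Step 5: declare f=87 at depth 0
Step 6: declare b=(read c)=6 at depth 0
Step 7: enter scope (depth=1)
Step 8: enter scope (depth=2)
Step 9: exit scope (depth=1)
Step 10: declare f=(read f)=87 at depth 1
Step 11: declare b=(read f)=87 at depth 1
Step 12: exit scope (depth=0)
Visible at query point: a=13 b=6 c=6 f=87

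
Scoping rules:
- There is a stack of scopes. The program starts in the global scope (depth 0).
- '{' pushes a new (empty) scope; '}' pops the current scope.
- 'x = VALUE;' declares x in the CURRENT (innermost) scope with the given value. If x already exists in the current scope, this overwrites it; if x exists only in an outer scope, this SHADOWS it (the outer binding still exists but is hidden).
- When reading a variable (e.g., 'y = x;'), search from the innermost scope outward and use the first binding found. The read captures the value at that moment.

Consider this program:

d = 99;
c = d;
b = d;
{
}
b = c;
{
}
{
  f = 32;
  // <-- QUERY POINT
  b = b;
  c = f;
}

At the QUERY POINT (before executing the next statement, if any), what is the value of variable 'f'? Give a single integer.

Answer: 32

Derivation:
Step 1: declare d=99 at depth 0
Step 2: declare c=(read d)=99 at depth 0
Step 3: declare b=(read d)=99 at depth 0
Step 4: enter scope (depth=1)
Step 5: exit scope (depth=0)
Step 6: declare b=(read c)=99 at depth 0
Step 7: enter scope (depth=1)
Step 8: exit scope (depth=0)
Step 9: enter scope (depth=1)
Step 10: declare f=32 at depth 1
Visible at query point: b=99 c=99 d=99 f=32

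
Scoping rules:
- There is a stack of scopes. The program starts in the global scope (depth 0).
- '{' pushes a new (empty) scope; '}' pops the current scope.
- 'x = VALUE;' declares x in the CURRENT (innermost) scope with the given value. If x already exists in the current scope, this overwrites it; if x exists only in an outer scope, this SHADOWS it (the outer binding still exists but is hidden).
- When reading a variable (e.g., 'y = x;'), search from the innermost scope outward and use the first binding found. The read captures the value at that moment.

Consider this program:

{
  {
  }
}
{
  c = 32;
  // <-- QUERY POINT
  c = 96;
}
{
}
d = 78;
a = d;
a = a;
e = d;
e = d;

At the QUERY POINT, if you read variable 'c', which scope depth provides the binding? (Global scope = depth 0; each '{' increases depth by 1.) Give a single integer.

Step 1: enter scope (depth=1)
Step 2: enter scope (depth=2)
Step 3: exit scope (depth=1)
Step 4: exit scope (depth=0)
Step 5: enter scope (depth=1)
Step 6: declare c=32 at depth 1
Visible at query point: c=32

Answer: 1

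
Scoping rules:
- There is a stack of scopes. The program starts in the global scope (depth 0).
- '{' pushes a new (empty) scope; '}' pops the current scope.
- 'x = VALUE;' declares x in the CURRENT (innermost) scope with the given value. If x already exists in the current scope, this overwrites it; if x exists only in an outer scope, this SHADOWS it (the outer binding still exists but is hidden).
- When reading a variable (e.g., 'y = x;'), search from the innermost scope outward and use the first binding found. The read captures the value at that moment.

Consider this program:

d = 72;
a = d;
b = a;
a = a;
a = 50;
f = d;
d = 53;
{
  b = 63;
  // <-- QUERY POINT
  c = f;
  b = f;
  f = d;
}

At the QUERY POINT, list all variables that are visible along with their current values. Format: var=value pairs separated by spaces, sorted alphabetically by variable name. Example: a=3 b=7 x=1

Answer: a=50 b=63 d=53 f=72

Derivation:
Step 1: declare d=72 at depth 0
Step 2: declare a=(read d)=72 at depth 0
Step 3: declare b=(read a)=72 at depth 0
Step 4: declare a=(read a)=72 at depth 0
Step 5: declare a=50 at depth 0
Step 6: declare f=(read d)=72 at depth 0
Step 7: declare d=53 at depth 0
Step 8: enter scope (depth=1)
Step 9: declare b=63 at depth 1
Visible at query point: a=50 b=63 d=53 f=72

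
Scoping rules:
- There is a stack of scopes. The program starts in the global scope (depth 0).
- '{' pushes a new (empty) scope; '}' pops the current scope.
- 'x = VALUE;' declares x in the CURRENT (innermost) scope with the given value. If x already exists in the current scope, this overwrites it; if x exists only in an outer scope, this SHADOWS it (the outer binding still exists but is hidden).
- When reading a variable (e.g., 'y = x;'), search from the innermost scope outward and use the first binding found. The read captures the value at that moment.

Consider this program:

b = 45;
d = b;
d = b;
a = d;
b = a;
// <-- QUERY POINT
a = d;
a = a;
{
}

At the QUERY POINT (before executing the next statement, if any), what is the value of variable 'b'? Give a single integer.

Step 1: declare b=45 at depth 0
Step 2: declare d=(read b)=45 at depth 0
Step 3: declare d=(read b)=45 at depth 0
Step 4: declare a=(read d)=45 at depth 0
Step 5: declare b=(read a)=45 at depth 0
Visible at query point: a=45 b=45 d=45

Answer: 45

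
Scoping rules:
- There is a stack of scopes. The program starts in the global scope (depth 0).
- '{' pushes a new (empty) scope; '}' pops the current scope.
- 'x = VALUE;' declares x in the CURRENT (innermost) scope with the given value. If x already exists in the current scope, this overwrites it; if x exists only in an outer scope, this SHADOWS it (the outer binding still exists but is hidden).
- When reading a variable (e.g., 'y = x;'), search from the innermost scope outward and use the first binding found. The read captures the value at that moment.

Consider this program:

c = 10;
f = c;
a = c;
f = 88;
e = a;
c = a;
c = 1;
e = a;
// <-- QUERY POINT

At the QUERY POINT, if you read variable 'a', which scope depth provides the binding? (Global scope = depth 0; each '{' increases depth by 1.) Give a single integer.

Answer: 0

Derivation:
Step 1: declare c=10 at depth 0
Step 2: declare f=(read c)=10 at depth 0
Step 3: declare a=(read c)=10 at depth 0
Step 4: declare f=88 at depth 0
Step 5: declare e=(read a)=10 at depth 0
Step 6: declare c=(read a)=10 at depth 0
Step 7: declare c=1 at depth 0
Step 8: declare e=(read a)=10 at depth 0
Visible at query point: a=10 c=1 e=10 f=88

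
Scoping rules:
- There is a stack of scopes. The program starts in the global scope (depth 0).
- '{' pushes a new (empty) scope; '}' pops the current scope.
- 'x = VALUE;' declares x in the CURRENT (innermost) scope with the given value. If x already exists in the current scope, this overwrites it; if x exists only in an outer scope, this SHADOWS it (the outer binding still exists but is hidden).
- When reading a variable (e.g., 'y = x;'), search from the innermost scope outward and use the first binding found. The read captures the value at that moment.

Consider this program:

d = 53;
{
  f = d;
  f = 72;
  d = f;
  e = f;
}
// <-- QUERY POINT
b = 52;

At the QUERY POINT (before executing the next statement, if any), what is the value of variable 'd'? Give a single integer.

Step 1: declare d=53 at depth 0
Step 2: enter scope (depth=1)
Step 3: declare f=(read d)=53 at depth 1
Step 4: declare f=72 at depth 1
Step 5: declare d=(read f)=72 at depth 1
Step 6: declare e=(read f)=72 at depth 1
Step 7: exit scope (depth=0)
Visible at query point: d=53

Answer: 53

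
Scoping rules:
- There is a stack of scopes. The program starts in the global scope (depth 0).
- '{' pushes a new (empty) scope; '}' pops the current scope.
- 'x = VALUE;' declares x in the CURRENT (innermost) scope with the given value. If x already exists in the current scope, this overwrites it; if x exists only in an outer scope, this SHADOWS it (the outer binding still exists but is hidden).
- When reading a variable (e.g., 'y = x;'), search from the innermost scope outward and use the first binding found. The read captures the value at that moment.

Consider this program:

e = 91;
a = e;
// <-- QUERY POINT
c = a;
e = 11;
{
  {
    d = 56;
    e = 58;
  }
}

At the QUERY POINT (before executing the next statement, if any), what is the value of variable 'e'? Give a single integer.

Answer: 91

Derivation:
Step 1: declare e=91 at depth 0
Step 2: declare a=(read e)=91 at depth 0
Visible at query point: a=91 e=91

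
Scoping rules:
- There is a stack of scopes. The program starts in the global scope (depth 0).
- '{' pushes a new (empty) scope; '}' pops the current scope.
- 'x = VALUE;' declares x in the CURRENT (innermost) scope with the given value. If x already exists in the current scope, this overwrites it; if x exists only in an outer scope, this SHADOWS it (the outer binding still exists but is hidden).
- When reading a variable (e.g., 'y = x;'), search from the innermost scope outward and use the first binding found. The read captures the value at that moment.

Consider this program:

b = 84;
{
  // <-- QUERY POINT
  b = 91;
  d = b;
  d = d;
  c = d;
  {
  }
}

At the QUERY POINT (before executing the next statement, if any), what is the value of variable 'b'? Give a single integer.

Step 1: declare b=84 at depth 0
Step 2: enter scope (depth=1)
Visible at query point: b=84

Answer: 84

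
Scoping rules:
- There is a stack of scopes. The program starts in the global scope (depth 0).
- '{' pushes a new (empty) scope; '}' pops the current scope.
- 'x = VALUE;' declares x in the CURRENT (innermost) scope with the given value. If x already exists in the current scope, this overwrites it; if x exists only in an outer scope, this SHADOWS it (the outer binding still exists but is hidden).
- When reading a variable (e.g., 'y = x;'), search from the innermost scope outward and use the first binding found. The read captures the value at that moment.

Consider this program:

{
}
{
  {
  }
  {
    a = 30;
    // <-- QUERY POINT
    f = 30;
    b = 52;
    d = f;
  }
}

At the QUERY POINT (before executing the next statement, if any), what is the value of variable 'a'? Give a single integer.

Step 1: enter scope (depth=1)
Step 2: exit scope (depth=0)
Step 3: enter scope (depth=1)
Step 4: enter scope (depth=2)
Step 5: exit scope (depth=1)
Step 6: enter scope (depth=2)
Step 7: declare a=30 at depth 2
Visible at query point: a=30

Answer: 30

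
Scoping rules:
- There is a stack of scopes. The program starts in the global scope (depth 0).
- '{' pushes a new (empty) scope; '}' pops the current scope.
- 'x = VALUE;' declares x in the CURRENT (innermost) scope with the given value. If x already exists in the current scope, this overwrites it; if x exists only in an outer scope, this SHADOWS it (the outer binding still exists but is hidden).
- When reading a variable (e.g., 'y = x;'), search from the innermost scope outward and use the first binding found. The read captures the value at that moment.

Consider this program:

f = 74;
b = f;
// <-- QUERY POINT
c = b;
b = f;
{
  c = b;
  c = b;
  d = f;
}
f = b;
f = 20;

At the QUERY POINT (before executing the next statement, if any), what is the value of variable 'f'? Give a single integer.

Step 1: declare f=74 at depth 0
Step 2: declare b=(read f)=74 at depth 0
Visible at query point: b=74 f=74

Answer: 74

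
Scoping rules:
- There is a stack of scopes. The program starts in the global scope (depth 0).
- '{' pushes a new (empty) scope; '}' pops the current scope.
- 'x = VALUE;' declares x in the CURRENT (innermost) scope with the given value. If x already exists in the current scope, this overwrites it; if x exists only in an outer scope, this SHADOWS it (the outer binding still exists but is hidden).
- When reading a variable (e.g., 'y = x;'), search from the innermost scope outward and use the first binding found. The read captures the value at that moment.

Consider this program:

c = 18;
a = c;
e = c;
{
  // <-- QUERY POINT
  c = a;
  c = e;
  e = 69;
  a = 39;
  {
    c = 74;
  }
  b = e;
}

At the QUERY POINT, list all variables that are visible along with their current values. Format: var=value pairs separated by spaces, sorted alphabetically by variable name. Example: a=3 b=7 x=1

Step 1: declare c=18 at depth 0
Step 2: declare a=(read c)=18 at depth 0
Step 3: declare e=(read c)=18 at depth 0
Step 4: enter scope (depth=1)
Visible at query point: a=18 c=18 e=18

Answer: a=18 c=18 e=18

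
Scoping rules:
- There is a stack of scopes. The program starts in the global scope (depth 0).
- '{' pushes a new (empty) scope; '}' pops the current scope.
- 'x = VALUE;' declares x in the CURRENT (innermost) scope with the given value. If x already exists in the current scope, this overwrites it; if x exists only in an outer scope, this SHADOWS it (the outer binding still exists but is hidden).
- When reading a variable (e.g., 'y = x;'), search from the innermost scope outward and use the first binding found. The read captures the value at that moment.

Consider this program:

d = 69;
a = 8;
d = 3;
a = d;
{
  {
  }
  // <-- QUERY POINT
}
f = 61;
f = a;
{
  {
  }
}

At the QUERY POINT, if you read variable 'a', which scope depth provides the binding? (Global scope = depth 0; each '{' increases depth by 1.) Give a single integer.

Answer: 0

Derivation:
Step 1: declare d=69 at depth 0
Step 2: declare a=8 at depth 0
Step 3: declare d=3 at depth 0
Step 4: declare a=(read d)=3 at depth 0
Step 5: enter scope (depth=1)
Step 6: enter scope (depth=2)
Step 7: exit scope (depth=1)
Visible at query point: a=3 d=3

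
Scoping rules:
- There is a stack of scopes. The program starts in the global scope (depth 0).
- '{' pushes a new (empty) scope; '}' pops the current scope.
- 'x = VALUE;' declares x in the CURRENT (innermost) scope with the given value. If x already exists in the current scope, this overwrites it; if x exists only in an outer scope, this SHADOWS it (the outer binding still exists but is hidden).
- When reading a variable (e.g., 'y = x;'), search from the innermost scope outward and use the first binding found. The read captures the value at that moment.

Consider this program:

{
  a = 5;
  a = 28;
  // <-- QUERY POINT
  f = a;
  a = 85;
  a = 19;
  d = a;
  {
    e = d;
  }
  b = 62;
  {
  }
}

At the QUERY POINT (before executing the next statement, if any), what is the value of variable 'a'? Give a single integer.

Answer: 28

Derivation:
Step 1: enter scope (depth=1)
Step 2: declare a=5 at depth 1
Step 3: declare a=28 at depth 1
Visible at query point: a=28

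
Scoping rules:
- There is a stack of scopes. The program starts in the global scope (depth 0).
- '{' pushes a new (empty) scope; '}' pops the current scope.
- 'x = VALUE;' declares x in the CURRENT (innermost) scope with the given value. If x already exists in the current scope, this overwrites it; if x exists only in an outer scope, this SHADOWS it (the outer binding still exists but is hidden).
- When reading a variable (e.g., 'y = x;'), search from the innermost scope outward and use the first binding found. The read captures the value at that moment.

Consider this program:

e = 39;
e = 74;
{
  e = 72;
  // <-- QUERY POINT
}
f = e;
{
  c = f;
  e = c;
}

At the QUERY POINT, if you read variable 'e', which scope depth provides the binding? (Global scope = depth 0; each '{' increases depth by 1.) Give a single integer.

Step 1: declare e=39 at depth 0
Step 2: declare e=74 at depth 0
Step 3: enter scope (depth=1)
Step 4: declare e=72 at depth 1
Visible at query point: e=72

Answer: 1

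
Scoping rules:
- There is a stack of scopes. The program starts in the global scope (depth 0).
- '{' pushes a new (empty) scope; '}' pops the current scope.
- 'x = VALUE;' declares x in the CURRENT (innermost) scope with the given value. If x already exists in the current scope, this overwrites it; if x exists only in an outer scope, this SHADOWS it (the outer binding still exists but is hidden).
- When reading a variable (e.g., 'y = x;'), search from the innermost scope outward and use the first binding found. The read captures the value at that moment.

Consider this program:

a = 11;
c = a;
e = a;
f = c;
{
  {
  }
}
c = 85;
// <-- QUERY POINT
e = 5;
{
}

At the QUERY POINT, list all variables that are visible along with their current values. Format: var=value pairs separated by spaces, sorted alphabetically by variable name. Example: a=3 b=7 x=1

Step 1: declare a=11 at depth 0
Step 2: declare c=(read a)=11 at depth 0
Step 3: declare e=(read a)=11 at depth 0
Step 4: declare f=(read c)=11 at depth 0
Step 5: enter scope (depth=1)
Step 6: enter scope (depth=2)
Step 7: exit scope (depth=1)
Step 8: exit scope (depth=0)
Step 9: declare c=85 at depth 0
Visible at query point: a=11 c=85 e=11 f=11

Answer: a=11 c=85 e=11 f=11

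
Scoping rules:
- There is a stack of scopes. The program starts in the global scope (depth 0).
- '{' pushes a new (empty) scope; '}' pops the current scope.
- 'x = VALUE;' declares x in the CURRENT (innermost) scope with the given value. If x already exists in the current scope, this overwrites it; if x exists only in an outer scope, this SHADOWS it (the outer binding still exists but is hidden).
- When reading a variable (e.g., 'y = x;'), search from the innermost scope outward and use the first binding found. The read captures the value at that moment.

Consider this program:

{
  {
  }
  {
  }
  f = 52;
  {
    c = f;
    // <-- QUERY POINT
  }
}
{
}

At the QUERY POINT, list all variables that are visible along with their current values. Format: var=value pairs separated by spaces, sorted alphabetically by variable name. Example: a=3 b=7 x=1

Answer: c=52 f=52

Derivation:
Step 1: enter scope (depth=1)
Step 2: enter scope (depth=2)
Step 3: exit scope (depth=1)
Step 4: enter scope (depth=2)
Step 5: exit scope (depth=1)
Step 6: declare f=52 at depth 1
Step 7: enter scope (depth=2)
Step 8: declare c=(read f)=52 at depth 2
Visible at query point: c=52 f=52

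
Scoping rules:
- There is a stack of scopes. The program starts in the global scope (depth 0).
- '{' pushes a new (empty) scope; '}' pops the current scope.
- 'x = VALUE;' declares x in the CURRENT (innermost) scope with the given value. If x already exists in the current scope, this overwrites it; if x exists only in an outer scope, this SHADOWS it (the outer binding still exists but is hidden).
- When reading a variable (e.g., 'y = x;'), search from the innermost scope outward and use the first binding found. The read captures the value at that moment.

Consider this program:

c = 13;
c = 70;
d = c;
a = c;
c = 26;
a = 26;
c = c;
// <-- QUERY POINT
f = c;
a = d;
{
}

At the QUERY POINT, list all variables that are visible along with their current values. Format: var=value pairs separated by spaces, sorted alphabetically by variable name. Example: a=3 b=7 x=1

Answer: a=26 c=26 d=70

Derivation:
Step 1: declare c=13 at depth 0
Step 2: declare c=70 at depth 0
Step 3: declare d=(read c)=70 at depth 0
Step 4: declare a=(read c)=70 at depth 0
Step 5: declare c=26 at depth 0
Step 6: declare a=26 at depth 0
Step 7: declare c=(read c)=26 at depth 0
Visible at query point: a=26 c=26 d=70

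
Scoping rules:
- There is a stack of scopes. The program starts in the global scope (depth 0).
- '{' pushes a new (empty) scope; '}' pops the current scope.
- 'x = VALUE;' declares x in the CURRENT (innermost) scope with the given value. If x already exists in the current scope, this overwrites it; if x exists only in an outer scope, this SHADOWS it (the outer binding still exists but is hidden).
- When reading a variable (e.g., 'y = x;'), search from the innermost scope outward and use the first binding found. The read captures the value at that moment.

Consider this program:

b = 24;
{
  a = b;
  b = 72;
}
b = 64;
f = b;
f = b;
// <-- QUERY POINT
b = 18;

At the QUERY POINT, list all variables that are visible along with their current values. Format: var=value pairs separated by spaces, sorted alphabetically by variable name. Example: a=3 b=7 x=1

Step 1: declare b=24 at depth 0
Step 2: enter scope (depth=1)
Step 3: declare a=(read b)=24 at depth 1
Step 4: declare b=72 at depth 1
Step 5: exit scope (depth=0)
Step 6: declare b=64 at depth 0
Step 7: declare f=(read b)=64 at depth 0
Step 8: declare f=(read b)=64 at depth 0
Visible at query point: b=64 f=64

Answer: b=64 f=64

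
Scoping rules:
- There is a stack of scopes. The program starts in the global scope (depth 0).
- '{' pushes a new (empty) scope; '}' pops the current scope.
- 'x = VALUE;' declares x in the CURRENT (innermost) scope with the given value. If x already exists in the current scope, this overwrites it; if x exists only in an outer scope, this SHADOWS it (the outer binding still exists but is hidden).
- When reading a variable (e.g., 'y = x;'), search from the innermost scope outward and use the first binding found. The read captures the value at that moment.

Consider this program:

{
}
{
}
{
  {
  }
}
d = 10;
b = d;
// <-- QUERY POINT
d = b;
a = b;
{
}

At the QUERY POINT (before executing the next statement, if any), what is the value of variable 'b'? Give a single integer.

Answer: 10

Derivation:
Step 1: enter scope (depth=1)
Step 2: exit scope (depth=0)
Step 3: enter scope (depth=1)
Step 4: exit scope (depth=0)
Step 5: enter scope (depth=1)
Step 6: enter scope (depth=2)
Step 7: exit scope (depth=1)
Step 8: exit scope (depth=0)
Step 9: declare d=10 at depth 0
Step 10: declare b=(read d)=10 at depth 0
Visible at query point: b=10 d=10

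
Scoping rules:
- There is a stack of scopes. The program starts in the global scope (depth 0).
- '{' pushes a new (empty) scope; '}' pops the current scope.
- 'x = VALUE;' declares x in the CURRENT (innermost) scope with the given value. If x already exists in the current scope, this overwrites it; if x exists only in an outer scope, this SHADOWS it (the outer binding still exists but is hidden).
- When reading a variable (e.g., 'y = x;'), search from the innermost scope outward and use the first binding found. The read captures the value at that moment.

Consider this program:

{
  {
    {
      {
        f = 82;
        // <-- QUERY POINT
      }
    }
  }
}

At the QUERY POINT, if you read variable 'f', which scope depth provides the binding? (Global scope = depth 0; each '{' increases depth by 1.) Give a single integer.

Answer: 4

Derivation:
Step 1: enter scope (depth=1)
Step 2: enter scope (depth=2)
Step 3: enter scope (depth=3)
Step 4: enter scope (depth=4)
Step 5: declare f=82 at depth 4
Visible at query point: f=82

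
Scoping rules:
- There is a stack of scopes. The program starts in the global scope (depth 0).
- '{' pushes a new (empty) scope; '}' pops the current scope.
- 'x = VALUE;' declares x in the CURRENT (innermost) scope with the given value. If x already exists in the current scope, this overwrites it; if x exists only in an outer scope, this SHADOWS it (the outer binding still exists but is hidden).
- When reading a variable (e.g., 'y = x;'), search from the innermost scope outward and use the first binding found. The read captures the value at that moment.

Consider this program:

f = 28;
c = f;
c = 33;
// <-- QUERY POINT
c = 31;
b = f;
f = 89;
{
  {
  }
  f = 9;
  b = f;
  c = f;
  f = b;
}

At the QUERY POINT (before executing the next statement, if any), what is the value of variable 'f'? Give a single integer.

Step 1: declare f=28 at depth 0
Step 2: declare c=(read f)=28 at depth 0
Step 3: declare c=33 at depth 0
Visible at query point: c=33 f=28

Answer: 28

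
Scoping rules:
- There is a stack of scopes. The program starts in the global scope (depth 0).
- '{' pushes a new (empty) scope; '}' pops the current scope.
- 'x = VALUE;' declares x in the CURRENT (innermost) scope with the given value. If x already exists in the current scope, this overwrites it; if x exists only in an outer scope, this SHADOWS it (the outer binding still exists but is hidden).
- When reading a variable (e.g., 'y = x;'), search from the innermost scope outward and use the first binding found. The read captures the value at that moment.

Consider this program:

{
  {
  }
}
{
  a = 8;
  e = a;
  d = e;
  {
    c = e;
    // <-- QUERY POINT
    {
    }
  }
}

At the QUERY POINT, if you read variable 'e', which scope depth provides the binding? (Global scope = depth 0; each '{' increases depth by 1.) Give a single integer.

Step 1: enter scope (depth=1)
Step 2: enter scope (depth=2)
Step 3: exit scope (depth=1)
Step 4: exit scope (depth=0)
Step 5: enter scope (depth=1)
Step 6: declare a=8 at depth 1
Step 7: declare e=(read a)=8 at depth 1
Step 8: declare d=(read e)=8 at depth 1
Step 9: enter scope (depth=2)
Step 10: declare c=(read e)=8 at depth 2
Visible at query point: a=8 c=8 d=8 e=8

Answer: 1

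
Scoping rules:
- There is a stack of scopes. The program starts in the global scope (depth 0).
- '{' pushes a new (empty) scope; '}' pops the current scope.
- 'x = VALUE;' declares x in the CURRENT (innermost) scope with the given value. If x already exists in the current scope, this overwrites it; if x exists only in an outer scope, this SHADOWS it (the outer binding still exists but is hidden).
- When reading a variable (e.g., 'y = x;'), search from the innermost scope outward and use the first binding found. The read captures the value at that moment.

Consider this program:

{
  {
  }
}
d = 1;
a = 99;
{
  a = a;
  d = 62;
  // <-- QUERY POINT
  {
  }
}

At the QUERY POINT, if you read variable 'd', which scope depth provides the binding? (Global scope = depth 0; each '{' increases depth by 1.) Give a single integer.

Step 1: enter scope (depth=1)
Step 2: enter scope (depth=2)
Step 3: exit scope (depth=1)
Step 4: exit scope (depth=0)
Step 5: declare d=1 at depth 0
Step 6: declare a=99 at depth 0
Step 7: enter scope (depth=1)
Step 8: declare a=(read a)=99 at depth 1
Step 9: declare d=62 at depth 1
Visible at query point: a=99 d=62

Answer: 1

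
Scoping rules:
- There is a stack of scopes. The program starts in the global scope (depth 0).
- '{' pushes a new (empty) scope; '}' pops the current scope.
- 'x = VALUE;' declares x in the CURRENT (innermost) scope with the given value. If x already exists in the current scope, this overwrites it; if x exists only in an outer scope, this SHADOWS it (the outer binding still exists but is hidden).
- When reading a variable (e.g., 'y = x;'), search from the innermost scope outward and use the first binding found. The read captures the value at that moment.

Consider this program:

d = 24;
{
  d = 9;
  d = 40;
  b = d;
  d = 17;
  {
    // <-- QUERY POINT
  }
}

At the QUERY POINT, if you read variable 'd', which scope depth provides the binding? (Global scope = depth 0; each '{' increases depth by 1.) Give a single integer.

Step 1: declare d=24 at depth 0
Step 2: enter scope (depth=1)
Step 3: declare d=9 at depth 1
Step 4: declare d=40 at depth 1
Step 5: declare b=(read d)=40 at depth 1
Step 6: declare d=17 at depth 1
Step 7: enter scope (depth=2)
Visible at query point: b=40 d=17

Answer: 1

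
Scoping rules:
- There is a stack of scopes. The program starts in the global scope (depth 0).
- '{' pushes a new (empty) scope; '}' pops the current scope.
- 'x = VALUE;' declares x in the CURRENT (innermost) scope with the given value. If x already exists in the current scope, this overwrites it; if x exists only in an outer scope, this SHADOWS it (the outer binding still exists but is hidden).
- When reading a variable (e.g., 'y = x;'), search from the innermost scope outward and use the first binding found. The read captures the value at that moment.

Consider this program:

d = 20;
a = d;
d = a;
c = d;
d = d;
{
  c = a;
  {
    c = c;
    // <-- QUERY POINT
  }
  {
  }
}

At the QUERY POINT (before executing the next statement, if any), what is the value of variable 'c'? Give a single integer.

Step 1: declare d=20 at depth 0
Step 2: declare a=(read d)=20 at depth 0
Step 3: declare d=(read a)=20 at depth 0
Step 4: declare c=(read d)=20 at depth 0
Step 5: declare d=(read d)=20 at depth 0
Step 6: enter scope (depth=1)
Step 7: declare c=(read a)=20 at depth 1
Step 8: enter scope (depth=2)
Step 9: declare c=(read c)=20 at depth 2
Visible at query point: a=20 c=20 d=20

Answer: 20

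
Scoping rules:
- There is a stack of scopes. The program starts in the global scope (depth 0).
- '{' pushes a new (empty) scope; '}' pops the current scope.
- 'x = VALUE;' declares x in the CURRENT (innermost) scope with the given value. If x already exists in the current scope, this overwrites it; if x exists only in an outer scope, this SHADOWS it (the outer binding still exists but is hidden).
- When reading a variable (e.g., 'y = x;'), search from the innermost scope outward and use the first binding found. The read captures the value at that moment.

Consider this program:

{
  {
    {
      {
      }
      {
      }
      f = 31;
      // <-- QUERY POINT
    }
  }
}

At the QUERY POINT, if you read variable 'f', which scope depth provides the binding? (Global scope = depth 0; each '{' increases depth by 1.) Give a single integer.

Step 1: enter scope (depth=1)
Step 2: enter scope (depth=2)
Step 3: enter scope (depth=3)
Step 4: enter scope (depth=4)
Step 5: exit scope (depth=3)
Step 6: enter scope (depth=4)
Step 7: exit scope (depth=3)
Step 8: declare f=31 at depth 3
Visible at query point: f=31

Answer: 3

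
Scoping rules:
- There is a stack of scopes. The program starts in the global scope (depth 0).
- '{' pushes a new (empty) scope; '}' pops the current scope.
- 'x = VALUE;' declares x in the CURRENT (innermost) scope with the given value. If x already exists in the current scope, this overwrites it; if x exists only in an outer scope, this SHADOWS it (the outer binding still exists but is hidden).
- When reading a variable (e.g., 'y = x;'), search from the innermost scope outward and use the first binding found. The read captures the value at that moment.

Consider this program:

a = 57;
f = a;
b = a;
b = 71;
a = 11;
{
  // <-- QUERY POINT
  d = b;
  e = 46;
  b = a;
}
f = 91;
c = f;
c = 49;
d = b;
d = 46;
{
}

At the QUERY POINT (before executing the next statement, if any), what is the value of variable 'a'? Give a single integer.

Answer: 11

Derivation:
Step 1: declare a=57 at depth 0
Step 2: declare f=(read a)=57 at depth 0
Step 3: declare b=(read a)=57 at depth 0
Step 4: declare b=71 at depth 0
Step 5: declare a=11 at depth 0
Step 6: enter scope (depth=1)
Visible at query point: a=11 b=71 f=57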